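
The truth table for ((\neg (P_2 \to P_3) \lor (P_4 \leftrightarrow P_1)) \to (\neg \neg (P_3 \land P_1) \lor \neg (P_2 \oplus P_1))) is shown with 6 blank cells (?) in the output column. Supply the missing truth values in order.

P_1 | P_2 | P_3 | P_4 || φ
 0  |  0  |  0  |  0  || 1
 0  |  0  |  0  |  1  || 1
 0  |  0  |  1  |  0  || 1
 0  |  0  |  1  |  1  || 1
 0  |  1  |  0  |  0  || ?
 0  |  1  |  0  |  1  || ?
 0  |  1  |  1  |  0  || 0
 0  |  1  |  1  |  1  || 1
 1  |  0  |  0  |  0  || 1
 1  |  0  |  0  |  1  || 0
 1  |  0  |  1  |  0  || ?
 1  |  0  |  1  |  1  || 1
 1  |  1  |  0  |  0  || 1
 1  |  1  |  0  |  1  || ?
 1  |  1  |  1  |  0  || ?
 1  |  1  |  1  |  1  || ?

Row P_1=0, P_2=1, P_3=0, P_4=0: (\neg (P_2 \to P_3) \lor (P_4 \leftrightarrow P_1)) = 1, (\neg \neg (P_3 \land P_1) \lor \neg (P_2 \oplus P_1)) = 0, so the formula = 0.
Row P_1=0, P_2=1, P_3=0, P_4=1: (\neg (P_2 \to P_3) \lor (P_4 \leftrightarrow P_1)) = 1, (\neg \neg (P_3 \land P_1) \lor \neg (P_2 \oplus P_1)) = 0, so the formula = 0.
Row P_1=1, P_2=0, P_3=1, P_4=0: (\neg (P_2 \to P_3) \lor (P_4 \leftrightarrow P_1)) = 0, (\neg \neg (P_3 \land P_1) \lor \neg (P_2 \oplus P_1)) = 1, so the formula = 1.
Row P_1=1, P_2=1, P_3=0, P_4=1: (\neg (P_2 \to P_3) \lor (P_4 \leftrightarrow P_1)) = 1, (\neg \neg (P_3 \land P_1) \lor \neg (P_2 \oplus P_1)) = 1, so the formula = 1.
Row P_1=1, P_2=1, P_3=1, P_4=0: (\neg (P_2 \to P_3) \lor (P_4 \leftrightarrow P_1)) = 0, (\neg \neg (P_3 \land P_1) \lor \neg (P_2 \oplus P_1)) = 1, so the formula = 1.
Row P_1=1, P_2=1, P_3=1, P_4=1: (\neg (P_2 \to P_3) \lor (P_4 \leftrightarrow P_1)) = 1, (\neg \neg (P_3 \land P_1) \lor \neg (P_2 \oplus P_1)) = 1, so the formula = 1.

0, 0, 1, 1, 1, 1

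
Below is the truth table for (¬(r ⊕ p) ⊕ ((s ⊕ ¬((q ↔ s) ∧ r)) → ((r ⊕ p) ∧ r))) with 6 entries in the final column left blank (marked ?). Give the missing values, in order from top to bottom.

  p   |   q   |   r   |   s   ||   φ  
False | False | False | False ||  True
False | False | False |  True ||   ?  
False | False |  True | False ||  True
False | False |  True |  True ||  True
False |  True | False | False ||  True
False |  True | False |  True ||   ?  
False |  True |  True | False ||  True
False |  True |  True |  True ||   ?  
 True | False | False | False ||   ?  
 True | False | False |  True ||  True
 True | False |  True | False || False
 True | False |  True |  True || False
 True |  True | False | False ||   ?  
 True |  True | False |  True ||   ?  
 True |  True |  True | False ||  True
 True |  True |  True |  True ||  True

False, False, True, False, False, True

Row p=False, q=False, r=False, s=True: ¬(r ⊕ p) = True, ((s ⊕ ¬((q ↔ s) ∧ r)) → ((r ⊕ p) ∧ r)) = True, so the formula = False.
Row p=False, q=True, r=False, s=True: ¬(r ⊕ p) = True, ((s ⊕ ¬((q ↔ s) ∧ r)) → ((r ⊕ p) ∧ r)) = True, so the formula = False.
Row p=False, q=True, r=True, s=True: ¬(r ⊕ p) = False, ((s ⊕ ¬((q ↔ s) ∧ r)) → ((r ⊕ p) ∧ r)) = True, so the formula = True.
Row p=True, q=False, r=False, s=False: ¬(r ⊕ p) = False, ((s ⊕ ¬((q ↔ s) ∧ r)) → ((r ⊕ p) ∧ r)) = False, so the formula = False.
Row p=True, q=True, r=False, s=False: ¬(r ⊕ p) = False, ((s ⊕ ¬((q ↔ s) ∧ r)) → ((r ⊕ p) ∧ r)) = False, so the formula = False.
Row p=True, q=True, r=False, s=True: ¬(r ⊕ p) = False, ((s ⊕ ¬((q ↔ s) ∧ r)) → ((r ⊕ p) ∧ r)) = True, so the formula = True.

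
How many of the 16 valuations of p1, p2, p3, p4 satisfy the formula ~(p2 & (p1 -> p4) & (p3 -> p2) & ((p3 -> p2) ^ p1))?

12

p1 | p2 | p3 | p4 || (p1 -> p4) | (p3 -> p2) | ((p3 -> p2) ^ p1) | φ
T  | T  | T  | T  ||     T      |     T      |         F         | T
T  | T  | T  | F  ||     F      |     T      |         F         | T
T  | T  | F  | T  ||     T      |     T      |         F         | T
T  | T  | F  | F  ||     F      |     T      |         F         | T
T  | F  | T  | T  ||     T      |     F      |         T         | T
T  | F  | T  | F  ||     F      |     F      |         T         | T
T  | F  | F  | T  ||     T      |     T      |         F         | T
T  | F  | F  | F  ||     F      |     T      |         F         | T
F  | T  | T  | T  ||     T      |     T      |         T         | F
F  | T  | T  | F  ||     T      |     T      |         T         | F
F  | T  | F  | T  ||     T      |     T      |         T         | F
F  | T  | F  | F  ||     T      |     T      |         T         | F
F  | F  | T  | T  ||     T      |     F      |         F         | T
F  | F  | T  | F  ||     T      |     F      |         F         | T
F  | F  | F  | T  ||     T      |     T      |         T         | T
F  | F  | F  | F  ||     T      |     T      |         T         | T
The formula is true on 12 of the 16 rows.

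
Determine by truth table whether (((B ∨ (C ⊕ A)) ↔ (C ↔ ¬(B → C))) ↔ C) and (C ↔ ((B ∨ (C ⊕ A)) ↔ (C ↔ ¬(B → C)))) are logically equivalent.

equivalent

  A      B      C    |    φ      ψ  
False  False  False  |   True   True
False  False   True  |  False  False
False   True  False  |   True   True
False   True   True  |  False  False
 True  False  False  |  False  False
 True  False   True  |   True   True
 True   True  False  |   True   True
 True   True   True  |  False  False
The columns for φ and ψ agree on every row, so they are logically equivalent.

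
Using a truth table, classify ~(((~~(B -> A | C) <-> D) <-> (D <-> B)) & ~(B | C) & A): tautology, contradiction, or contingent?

A | B | C | D || φ
T | T | T | T || T
T | T | T | F || T
T | T | F | T || T
T | T | F | F || T
T | F | T | T || T
T | F | T | F || T
T | F | F | T || T
T | F | F | F || T
F | T | T | T || T
F | T | T | F || T
F | T | F | T || T
F | T | F | F || T
F | F | T | T || T
F | F | T | F || T
F | F | F | T || T
F | F | F | F || T
Every row is T, so the formula is a tautology.

tautology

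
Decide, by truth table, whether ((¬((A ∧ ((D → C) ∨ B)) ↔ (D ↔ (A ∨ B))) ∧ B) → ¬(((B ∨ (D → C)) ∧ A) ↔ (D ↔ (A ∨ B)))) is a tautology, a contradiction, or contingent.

tautology

  A   |   B   |   C   |   D   | (D → C) | ((D → C) ∨ B) | (A ∧ ((D → C) ∨ B)) | (A ∨ B) | (D ↔ (A ∨ B)) | (B ∨ (D → C)) | ((B ∨ (D → C)) ∧ A) |   φ  
----- | ----- | ----- | ----- | ------- | ------------- | ------------------- | ------- | ------------- | ------------- | ------------------- | -----
False | False | False | False |   True  |      True     |        False        |  False  |      True     |      True     |        False        |  True
False | False | False |  True |  False  |     False     |        False        |  False  |     False     |     False     |        False        |  True
False | False |  True | False |   True  |      True     |        False        |  False  |      True     |      True     |        False        |  True
False | False |  True |  True |   True  |      True     |        False        |  False  |     False     |      True     |        False        |  True
False |  True | False | False |   True  |      True     |        False        |   True  |     False     |      True     |        False        |  True
False |  True | False |  True |  False  |      True     |        False        |   True  |      True     |      True     |        False        |  True
False |  True |  True | False |   True  |      True     |        False        |   True  |     False     |      True     |        False        |  True
False |  True |  True |  True |   True  |      True     |        False        |   True  |      True     |      True     |        False        |  True
 True | False | False | False |   True  |      True     |         True        |   True  |     False     |      True     |         True        |  True
 True | False | False |  True |  False  |     False     |        False        |   True  |      True     |     False     |        False        |  True
 True | False |  True | False |   True  |      True     |         True        |   True  |     False     |      True     |         True        |  True
 True | False |  True |  True |   True  |      True     |         True        |   True  |      True     |      True     |         True        |  True
 True |  True | False | False |   True  |      True     |         True        |   True  |     False     |      True     |         True        |  True
 True |  True | False |  True |  False  |      True     |         True        |   True  |      True     |      True     |         True        |  True
 True |  True |  True | False |   True  |      True     |         True        |   True  |     False     |      True     |         True        |  True
 True |  True |  True |  True |   True  |      True     |         True        |   True  |      True     |      True     |         True        |  True
Every row is True, so the formula is a tautology.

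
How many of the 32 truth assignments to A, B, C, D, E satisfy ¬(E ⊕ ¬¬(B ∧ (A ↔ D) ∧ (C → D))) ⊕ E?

26

A | B | C | D | E | φ
- | - | - | - | - | -
F | F | F | F | F | T
F | F | F | F | T | T
F | F | F | T | F | T
F | F | F | T | T | T
F | F | T | F | F | T
F | F | T | F | T | T
F | F | T | T | F | T
F | F | T | T | T | T
F | T | F | F | F | F
F | T | F | F | T | F
F | T | F | T | F | T
F | T | F | T | T | T
F | T | T | F | F | T
F | T | T | F | T | T
F | T | T | T | F | T
F | T | T | T | T | T
T | F | F | F | F | T
T | F | F | F | T | T
T | F | F | T | F | T
T | F | F | T | T | T
T | F | T | F | F | T
T | F | T | F | T | T
T | F | T | T | F | T
T | F | T | T | T | T
T | T | F | F | F | T
T | T | F | F | T | T
T | T | F | T | F | F
T | T | F | T | T | F
T | T | T | F | F | T
T | T | T | F | T | T
T | T | T | T | F | F
T | T | T | T | T | F
The formula is true on 26 of the 32 rows.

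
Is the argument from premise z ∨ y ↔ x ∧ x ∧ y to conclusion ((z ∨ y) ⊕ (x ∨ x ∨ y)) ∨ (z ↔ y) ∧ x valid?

no

x | y | z || φ | ψ
T | T | T || T | T
T | T | F || T | F
T | F | T || F | F
T | F | F || T | T
F | T | T || F | F
F | T | F || F | F
F | F | T || F | T
F | F | F || T | F
At x=T, y=T, z=F we have φ true but ψ false, so φ does not entail ψ.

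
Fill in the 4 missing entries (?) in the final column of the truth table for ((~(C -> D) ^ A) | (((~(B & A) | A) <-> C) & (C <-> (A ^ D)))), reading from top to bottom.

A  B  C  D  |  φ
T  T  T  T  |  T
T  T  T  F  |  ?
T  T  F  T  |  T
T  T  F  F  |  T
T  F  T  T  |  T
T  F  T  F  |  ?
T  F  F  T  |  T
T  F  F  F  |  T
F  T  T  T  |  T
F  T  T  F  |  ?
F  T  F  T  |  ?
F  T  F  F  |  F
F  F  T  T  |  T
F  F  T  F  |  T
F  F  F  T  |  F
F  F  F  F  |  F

Row A=T, B=T, C=T, D=F: (~(C -> D) ^ A) = F, (((~(B & A) | A) <-> C) & (C <-> (A ^ D))) = T, so the formula = T.
Row A=T, B=F, C=T, D=F: (~(C -> D) ^ A) = F, (((~(B & A) | A) <-> C) & (C <-> (A ^ D))) = T, so the formula = T.
Row A=F, B=T, C=T, D=F: (~(C -> D) ^ A) = T, (((~(B & A) | A) <-> C) & (C <-> (A ^ D))) = F, so the formula = T.
Row A=F, B=T, C=F, D=T: (~(C -> D) ^ A) = F, (((~(B & A) | A) <-> C) & (C <-> (A ^ D))) = F, so the formula = F.

T, T, T, F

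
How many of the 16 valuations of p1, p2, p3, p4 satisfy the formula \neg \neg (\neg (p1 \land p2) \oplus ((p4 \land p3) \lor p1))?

p1 | p2 | p3 | p4 || φ
T  | T  | T  | T  || T
T  | T  | T  | F  || T
T  | T  | F  | T  || T
T  | T  | F  | F  || T
T  | F  | T  | T  || F
T  | F  | T  | F  || F
T  | F  | F  | T  || F
T  | F  | F  | F  || F
F  | T  | T  | T  || F
F  | T  | T  | F  || T
F  | T  | F  | T  || T
F  | T  | F  | F  || T
F  | F  | T  | T  || F
F  | F  | T  | F  || T
F  | F  | F  | T  || T
F  | F  | F  | F  || T
The formula is true on 10 of the 16 rows.

10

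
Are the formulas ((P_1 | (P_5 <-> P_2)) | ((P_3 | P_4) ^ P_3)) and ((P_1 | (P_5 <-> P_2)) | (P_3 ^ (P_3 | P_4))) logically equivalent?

equivalent

P_1 | P_2 | P_3 | P_4 | P_5 | φ | ψ
--- | --- | --- | --- | --- | - | -
 1  |  1  |  1  |  1  |  1  | 1 | 1
 1  |  1  |  1  |  1  |  0  | 1 | 1
 1  |  1  |  1  |  0  |  1  | 1 | 1
 1  |  1  |  1  |  0  |  0  | 1 | 1
 1  |  1  |  0  |  1  |  1  | 1 | 1
 1  |  1  |  0  |  1  |  0  | 1 | 1
 1  |  1  |  0  |  0  |  1  | 1 | 1
 1  |  1  |  0  |  0  |  0  | 1 | 1
 1  |  0  |  1  |  1  |  1  | 1 | 1
 1  |  0  |  1  |  1  |  0  | 1 | 1
 1  |  0  |  1  |  0  |  1  | 1 | 1
 1  |  0  |  1  |  0  |  0  | 1 | 1
 1  |  0  |  0  |  1  |  1  | 1 | 1
 1  |  0  |  0  |  1  |  0  | 1 | 1
 1  |  0  |  0  |  0  |  1  | 1 | 1
 1  |  0  |  0  |  0  |  0  | 1 | 1
 0  |  1  |  1  |  1  |  1  | 1 | 1
 0  |  1  |  1  |  1  |  0  | 0 | 0
 0  |  1  |  1  |  0  |  1  | 1 | 1
 0  |  1  |  1  |  0  |  0  | 0 | 0
 0  |  1  |  0  |  1  |  1  | 1 | 1
 0  |  1  |  0  |  1  |  0  | 1 | 1
 0  |  1  |  0  |  0  |  1  | 1 | 1
 0  |  1  |  0  |  0  |  0  | 0 | 0
 0  |  0  |  1  |  1  |  1  | 0 | 0
 0  |  0  |  1  |  1  |  0  | 1 | 1
 0  |  0  |  1  |  0  |  1  | 0 | 0
 0  |  0  |  1  |  0  |  0  | 1 | 1
 0  |  0  |  0  |  1  |  1  | 1 | 1
 0  |  0  |  0  |  1  |  0  | 1 | 1
 0  |  0  |  0  |  0  |  1  | 0 | 0
 0  |  0  |  0  |  0  |  0  | 1 | 1
The columns for φ and ψ agree on every row, so they are logically equivalent.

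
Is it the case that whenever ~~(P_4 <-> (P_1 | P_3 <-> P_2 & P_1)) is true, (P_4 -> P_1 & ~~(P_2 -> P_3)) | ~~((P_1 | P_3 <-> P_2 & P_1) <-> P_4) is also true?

yes

P_1 | P_2 | P_3 | P_4 || φ | ψ
 T  |  T  |  T  |  T  || T | T
 T  |  T  |  T  |  F  || F | T
 T  |  T  |  F  |  T  || T | T
 T  |  T  |  F  |  F  || F | T
 T  |  F  |  T  |  T  || F | T
 T  |  F  |  T  |  F  || T | T
 T  |  F  |  F  |  T  || F | T
 T  |  F  |  F  |  F  || T | T
 F  |  T  |  T  |  T  || F | F
 F  |  T  |  T  |  F  || T | T
 F  |  T  |  F  |  T  || T | T
 F  |  T  |  F  |  F  || F | T
 F  |  F  |  T  |  T  || F | F
 F  |  F  |  T  |  F  || T | T
 F  |  F  |  F  |  T  || T | T
 F  |  F  |  F  |  F  || F | T
In every row where φ is true, ψ is also true, so φ ⊨ ψ.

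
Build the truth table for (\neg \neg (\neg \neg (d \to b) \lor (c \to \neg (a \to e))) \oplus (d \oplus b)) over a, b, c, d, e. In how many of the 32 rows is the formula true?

19

a  b  c  d  e  |  φ
1  1  1  1  1  |  1
1  1  1  1  0  |  1
1  1  1  0  1  |  0
1  1  1  0  0  |  0
1  1  0  1  1  |  1
1  1  0  1  0  |  1
1  1  0  0  1  |  0
1  1  0  0  0  |  0
1  0  1  1  1  |  1
1  0  1  1  0  |  0
1  0  1  0  1  |  1
1  0  1  0  0  |  1
1  0  0  1  1  |  0
1  0  0  1  0  |  0
1  0  0  0  1  |  1
1  0  0  0  0  |  1
0  1  1  1  1  |  1
0  1  1  1  0  |  1
0  1  1  0  1  |  0
0  1  1  0  0  |  0
0  1  0  1  1  |  1
0  1  0  1  0  |  1
0  1  0  0  1  |  0
0  1  0  0  0  |  0
0  0  1  1  1  |  1
0  0  1  1  0  |  1
0  0  1  0  1  |  1
0  0  1  0  0  |  1
0  0  0  1  1  |  0
0  0  0  1  0  |  0
0  0  0  0  1  |  1
0  0  0  0  0  |  1
The formula is true on 19 of the 32 rows.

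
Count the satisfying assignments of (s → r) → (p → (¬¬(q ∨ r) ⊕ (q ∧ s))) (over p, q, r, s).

14

p | q | r | s || φ
F | F | F | F || T
F | F | F | T || T
F | F | T | F || T
F | F | T | T || T
F | T | F | F || T
F | T | F | T || T
F | T | T | F || T
F | T | T | T || T
T | F | F | F || F
T | F | F | T || T
T | F | T | F || T
T | F | T | T || T
T | T | F | F || T
T | T | F | T || T
T | T | T | F || T
T | T | T | T || F
The formula is true on 14 of the 16 rows.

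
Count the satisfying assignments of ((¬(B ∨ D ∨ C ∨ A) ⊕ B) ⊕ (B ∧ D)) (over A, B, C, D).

A | B | C | D || (B ∨ D ∨ C ∨ A) | ¬(B ∨ D ∨ C ∨ A) | (¬(B ∨ D ∨ C ∨ A) ⊕ B) | (B ∧ D) | φ
T | T | T | T ||        T        |        F         |           T            |    T    | F
T | T | T | F ||        T        |        F         |           T            |    F    | T
T | T | F | T ||        T        |        F         |           T            |    T    | F
T | T | F | F ||        T        |        F         |           T            |    F    | T
T | F | T | T ||        T        |        F         |           F            |    F    | F
T | F | T | F ||        T        |        F         |           F            |    F    | F
T | F | F | T ||        T        |        F         |           F            |    F    | F
T | F | F | F ||        T        |        F         |           F            |    F    | F
F | T | T | T ||        T        |        F         |           T            |    T    | F
F | T | T | F ||        T        |        F         |           T            |    F    | T
F | T | F | T ||        T        |        F         |           T            |    T    | F
F | T | F | F ||        T        |        F         |           T            |    F    | T
F | F | T | T ||        T        |        F         |           F            |    F    | F
F | F | T | F ||        T        |        F         |           F            |    F    | F
F | F | F | T ||        T        |        F         |           F            |    F    | F
F | F | F | F ||        F        |        T         |           T            |    F    | T
The formula is true on 5 of the 16 rows.

5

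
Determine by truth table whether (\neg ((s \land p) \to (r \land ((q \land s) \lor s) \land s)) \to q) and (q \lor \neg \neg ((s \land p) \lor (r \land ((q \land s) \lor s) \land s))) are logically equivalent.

not equivalent

p | q | r | s | φ | ψ
- | - | - | - | - | -
T | T | T | T | T | T
T | T | T | F | T | T
T | T | F | T | T | T
T | T | F | F | T | T
T | F | T | T | T | T
T | F | T | F | T | F
T | F | F | T | F | T
T | F | F | F | T | F
F | T | T | T | T | T
F | T | T | F | T | T
F | T | F | T | T | T
F | T | F | F | T | T
F | F | T | T | T | T
F | F | T | F | T | F
F | F | F | T | T | F
F | F | F | F | T | F
The columns differ at p=T, q=F, r=T, s=F (φ=T, ψ=F), so they are not equivalent.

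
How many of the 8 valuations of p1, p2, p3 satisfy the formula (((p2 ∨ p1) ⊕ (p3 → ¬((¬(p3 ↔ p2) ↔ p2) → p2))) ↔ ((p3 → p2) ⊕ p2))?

p1  p2  p3  |  (p2 ∨ p1)  (p3 ↔ p2)  ¬(p3 ↔ p2)  (¬(p3 ↔ p2) ↔ p2)  ((¬(p3 ↔ p2) ↔ p2) → p2)  ¬((¬(p3 ↔ p2) ↔ p2) → p2)  (p3 → p2)  ((p3 → p2) ⊕ p2)  φ
T   T   T   |      T          T          F               F                     T                          F                  T             F          F
T   T   F   |      T          F          T               T                     T                          F                  T             F          T
T   F   T   |      T          F          T               F                     T                          F                  F             F          F
T   F   F   |      T          T          F               T                     F                          T                  T             T          F
F   T   T   |      T          T          F               F                     T                          F                  T             F          F
F   T   F   |      T          F          T               T                     T                          F                  T             F          T
F   F   T   |      F          F          T               F                     T                          F                  F             F          T
F   F   F   |      F          T          F               T                     F                          T                  T             T          T
The formula is true on 4 of the 8 rows.

4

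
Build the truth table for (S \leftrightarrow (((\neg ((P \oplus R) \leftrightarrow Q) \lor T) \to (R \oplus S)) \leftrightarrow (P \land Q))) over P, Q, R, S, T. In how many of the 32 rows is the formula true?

14

P  Q  R  S  T  |  φ
F  F  F  F  F  |  T
F  F  F  F  T  |  F
F  F  F  T  F  |  F
F  F  F  T  T  |  F
F  F  T  F  F  |  T
F  F  T  F  T  |  T
F  F  T  T  F  |  T
F  F  T  T  T  |  T
F  T  F  F  F  |  F
F  T  F  F  T  |  F
F  T  F  T  F  |  F
F  T  F  T  T  |  F
F  T  T  F  F  |  T
F  T  T  F  T  |  T
F  T  T  T  F  |  F
F  T  T  T  T  |  T
T  F  F  F  F  |  F
T  F  F  F  T  |  F
T  F  F  T  F  |  F
T  F  F  T  T  |  F
T  F  T  F  F  |  T
T  F  T  F  T  |  T
T  F  T  T  F  |  F
T  F  T  T  T  |  T
T  T  F  F  F  |  F
T  T  F  F  T  |  T
T  T  F  T  F  |  T
T  T  F  T  T  |  T
T  T  T  F  F  |  F
T  T  T  F  T  |  F
T  T  T  T  F  |  F
T  T  T  T  T  |  F
The formula is true on 14 of the 32 rows.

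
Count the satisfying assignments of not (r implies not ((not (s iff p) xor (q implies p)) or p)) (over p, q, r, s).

6

p  q  r  s  |  φ
T  T  T  T  |  T
T  T  T  F  |  T
T  T  F  T  |  F
T  T  F  F  |  F
T  F  T  T  |  T
T  F  T  F  |  T
T  F  F  T  |  F
T  F  F  F  |  F
F  T  T  T  |  T
F  T  T  F  |  F
F  T  F  T  |  F
F  T  F  F  |  F
F  F  T  T  |  F
F  F  T  F  |  T
F  F  F  T  |  F
F  F  F  F  |  F
The formula is true on 6 of the 16 rows.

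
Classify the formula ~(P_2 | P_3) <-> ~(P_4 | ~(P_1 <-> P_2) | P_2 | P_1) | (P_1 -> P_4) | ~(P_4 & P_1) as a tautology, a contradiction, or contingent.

contingent

P_1  P_2  P_3  P_4  |  φ
 F    F    F    F   |  T
 F    F    F    T   |  T
 F    F    T    F   |  F
 F    F    T    T   |  F
 F    T    F    F   |  F
 F    T    F    T   |  F
 F    T    T    F   |  F
 F    T    T    T   |  F
 T    F    F    F   |  T
 T    F    F    T   |  T
 T    F    T    F   |  F
 T    F    T    T   |  F
 T    T    F    F   |  F
 T    T    F    T   |  F
 T    T    T    F   |  F
 T    T    T    T   |  F
4 of 16 rows are T, so the formula is contingent.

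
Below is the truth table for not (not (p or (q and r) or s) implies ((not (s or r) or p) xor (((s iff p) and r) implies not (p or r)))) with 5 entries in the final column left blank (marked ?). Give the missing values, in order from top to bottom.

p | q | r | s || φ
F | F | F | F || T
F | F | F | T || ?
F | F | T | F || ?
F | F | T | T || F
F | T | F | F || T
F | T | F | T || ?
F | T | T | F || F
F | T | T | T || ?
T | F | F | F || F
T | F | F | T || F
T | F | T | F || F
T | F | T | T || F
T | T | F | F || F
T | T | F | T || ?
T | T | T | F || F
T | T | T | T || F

F, T, F, F, F

Row 2: not (p or (q and r) or s) = F, ((not (s or r) or p) xor (((s iff p) and r) implies not (p or r))) = T, (not (p or (q and r) or s) implies ((not (s or r) or p) xor (((s iff p) and r) implies not (p or r)))) = T, so the formula = F.
Row 3: not (p or (q and r) or s) = T, ((not (s or r) or p) xor (((s iff p) and r) implies not (p or r))) = F, (not (p or (q and r) or s) implies ((not (s or r) or p) xor (((s iff p) and r) implies not (p or r)))) = F, so the formula = T.
Row 6: not (p or (q and r) or s) = F, ((not (s or r) or p) xor (((s iff p) and r) implies not (p or r))) = T, (not (p or (q and r) or s) implies ((not (s or r) or p) xor (((s iff p) and r) implies not (p or r)))) = T, so the formula = F.
Row 8: not (p or (q and r) or s) = F, ((not (s or r) or p) xor (((s iff p) and r) implies not (p or r))) = T, (not (p or (q and r) or s) implies ((not (s or r) or p) xor (((s iff p) and r) implies not (p or r)))) = T, so the formula = F.
Row 14: not (p or (q and r) or s) = F, ((not (s or r) or p) xor (((s iff p) and r) implies not (p or r))) = F, (not (p or (q and r) or s) implies ((not (s or r) or p) xor (((s iff p) and r) implies not (p or r)))) = T, so the formula = F.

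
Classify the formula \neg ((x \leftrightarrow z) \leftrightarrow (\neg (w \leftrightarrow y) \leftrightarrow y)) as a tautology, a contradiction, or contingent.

contingent

x | y | z | w || φ
1 | 1 | 1 | 1 || 1
1 | 1 | 1 | 0 || 0
1 | 1 | 0 | 1 || 0
1 | 1 | 0 | 0 || 1
1 | 0 | 1 | 1 || 1
1 | 0 | 1 | 0 || 0
1 | 0 | 0 | 1 || 0
1 | 0 | 0 | 0 || 1
0 | 1 | 1 | 1 || 0
0 | 1 | 1 | 0 || 1
0 | 1 | 0 | 1 || 1
0 | 1 | 0 | 0 || 0
0 | 0 | 1 | 1 || 0
0 | 0 | 1 | 0 || 1
0 | 0 | 0 | 1 || 1
0 | 0 | 0 | 0 || 0
8 of 16 rows are 1, so the formula is contingent.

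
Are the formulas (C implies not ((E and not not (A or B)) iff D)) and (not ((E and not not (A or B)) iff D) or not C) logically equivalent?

A | B | C | D | E || φ | ψ
T | T | T | T | T || F | F
T | T | T | T | F || T | T
T | T | T | F | T || T | T
T | T | T | F | F || F | F
T | T | F | T | T || T | T
T | T | F | T | F || T | T
T | T | F | F | T || T | T
T | T | F | F | F || T | T
T | F | T | T | T || F | F
T | F | T | T | F || T | T
T | F | T | F | T || T | T
T | F | T | F | F || F | F
T | F | F | T | T || T | T
T | F | F | T | F || T | T
T | F | F | F | T || T | T
T | F | F | F | F || T | T
F | T | T | T | T || F | F
F | T | T | T | F || T | T
F | T | T | F | T || T | T
F | T | T | F | F || F | F
F | T | F | T | T || T | T
F | T | F | T | F || T | T
F | T | F | F | T || T | T
F | T | F | F | F || T | T
F | F | T | T | T || T | T
F | F | T | T | F || T | T
F | F | T | F | T || F | F
F | F | T | F | F || F | F
F | F | F | T | T || T | T
F | F | F | T | F || T | T
F | F | F | F | T || T | T
F | F | F | F | F || T | T
The columns for φ and ψ agree on every row, so they are logically equivalent.

equivalent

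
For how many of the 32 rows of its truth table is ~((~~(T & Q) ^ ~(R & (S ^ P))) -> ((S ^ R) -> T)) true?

6

P | Q | R | S | T || φ
T | T | T | T | T || F
T | T | T | T | F || F
T | T | T | F | T || F
T | T | T | F | F || F
T | T | F | T | T || F
T | T | F | T | F || T
T | T | F | F | T || F
T | T | F | F | F || F
T | F | T | T | T || F
T | F | T | T | F || F
T | F | T | F | T || F
T | F | T | F | F || F
T | F | F | T | T || F
T | F | F | T | F || T
T | F | F | F | T || F
T | F | F | F | F || F
F | T | T | T | T || F
F | T | T | T | F || F
F | T | T | F | T || F
F | T | T | F | F || T
F | T | F | T | T || F
F | T | F | T | F || T
F | T | F | F | T || F
F | T | F | F | F || F
F | F | T | T | T || F
F | F | T | T | F || F
F | F | T | F | T || F
F | F | T | F | F || T
F | F | F | T | T || F
F | F | F | T | F || T
F | F | F | F | T || F
F | F | F | F | F || F
The formula is true on 6 of the 32 rows.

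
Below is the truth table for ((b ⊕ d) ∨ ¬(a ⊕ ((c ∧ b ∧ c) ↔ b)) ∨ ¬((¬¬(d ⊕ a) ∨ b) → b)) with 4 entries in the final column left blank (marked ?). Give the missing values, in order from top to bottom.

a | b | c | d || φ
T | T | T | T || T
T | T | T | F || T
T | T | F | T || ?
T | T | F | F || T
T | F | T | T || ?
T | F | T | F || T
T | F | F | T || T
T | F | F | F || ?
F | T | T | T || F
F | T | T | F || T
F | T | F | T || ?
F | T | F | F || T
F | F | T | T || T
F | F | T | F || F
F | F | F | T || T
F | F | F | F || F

Row a=T, b=T, c=F, d=T: (b ⊕ d) = F, ¬(a ⊕ ((c ∧ b ∧ c) ↔ b)) = F, ¬((¬¬(d ⊕ a) ∨ b) → b) = F, so the formula = F.
Row a=T, b=F, c=T, d=T: (b ⊕ d) = T, ¬(a ⊕ ((c ∧ b ∧ c) ↔ b)) = T, ¬((¬¬(d ⊕ a) ∨ b) → b) = F, so the formula = T.
Row a=T, b=F, c=F, d=F: (b ⊕ d) = F, ¬(a ⊕ ((c ∧ b ∧ c) ↔ b)) = T, ¬((¬¬(d ⊕ a) ∨ b) → b) = T, so the formula = T.
Row a=F, b=T, c=F, d=T: (b ⊕ d) = F, ¬(a ⊕ ((c ∧ b ∧ c) ↔ b)) = T, ¬((¬¬(d ⊕ a) ∨ b) → b) = F, so the formula = T.

F, T, T, T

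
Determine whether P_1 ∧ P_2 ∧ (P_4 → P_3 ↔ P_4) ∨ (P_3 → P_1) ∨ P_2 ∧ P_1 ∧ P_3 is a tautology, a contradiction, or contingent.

P_1 | P_2 | P_3 | P_4 || φ
 T  |  T  |  T  |  T  || T
 T  |  T  |  T  |  F  || T
 T  |  T  |  F  |  T  || T
 T  |  T  |  F  |  F  || T
 T  |  F  |  T  |  T  || T
 T  |  F  |  T  |  F  || T
 T  |  F  |  F  |  T  || T
 T  |  F  |  F  |  F  || T
 F  |  T  |  T  |  T  || F
 F  |  T  |  T  |  F  || F
 F  |  T  |  F  |  T  || T
 F  |  T  |  F  |  F  || T
 F  |  F  |  T  |  T  || F
 F  |  F  |  T  |  F  || F
 F  |  F  |  F  |  T  || T
 F  |  F  |  F  |  F  || T
12 of 16 rows are T, so the formula is contingent.

contingent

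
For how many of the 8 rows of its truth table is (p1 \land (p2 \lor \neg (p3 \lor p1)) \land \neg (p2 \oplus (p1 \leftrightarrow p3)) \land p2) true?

p1 | p2 | p3 || (p3 \lor p1) | \neg (p3 \lor p1) | (p2 \lor \neg (p3 \lor p1)) | (p1 \leftrightarrow p3) | φ
T  | T  | T  ||      T       |         F         |              T              |            T            | T
T  | T  | F  ||      T       |         F         |              T              |            F            | F
T  | F  | T  ||      T       |         F         |              F              |            T            | F
T  | F  | F  ||      T       |         F         |              F              |            F            | F
F  | T  | T  ||      T       |         F         |              T              |            F            | F
F  | T  | F  ||      F       |         T         |              T              |            T            | F
F  | F  | T  ||      T       |         F         |              F              |            F            | F
F  | F  | F  ||      F       |         T         |              T              |            T            | F
The formula is true on 1 of the 8 rows.

1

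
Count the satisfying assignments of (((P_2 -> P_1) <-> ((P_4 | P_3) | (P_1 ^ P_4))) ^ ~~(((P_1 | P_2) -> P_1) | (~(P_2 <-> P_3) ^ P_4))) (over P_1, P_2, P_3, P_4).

2

P_1  P_2  P_3  P_4     (P_2 -> P_1)  (P_4 | P_3)  (P_1 ^ P_4)  ((P_4 | P_3) | (P_1 ^ P_4))  (P_1 | P_2)  ((P_1 | P_2) -> P_1)  (P_2 <-> P_3)  ~(P_2 <-> P_3)  (~(P_2 <-> P_3) ^ P_4)  φ
 0    0    0    0           1             0            0                    0                    0                1                  1              0                   0             1
 0    0    0    1           1             1            1                    1                    0                1                  1              0                   1             0
 0    0    1    0           1             1            0                    1                    0                1                  0              1                   1             0
 0    0    1    1           1             1            1                    1                    0                1                  0              1                   0             0
 0    1    0    0           0             0            0                    0                    1                0                  0              1                   1             0
 0    1    0    1           0             1            1                    1                    1                0                  0              1                   0             0
 0    1    1    0           0             1            0                    1                    1                0                  1              0                   0             0
 0    1    1    1           0             1            1                    1                    1                0                  1              0                   1             1
 1    0    0    0           1             0            1                    1                    1                1                  1              0                   0             0
 1    0    0    1           1             1            0                    1                    1                1                  1              0                   1             0
 1    0    1    0           1             1            1                    1                    1                1                  0              1                   1             0
 1    0    1    1           1             1            0                    1                    1                1                  0              1                   0             0
 1    1    0    0           1             0            1                    1                    1                1                  0              1                   1             0
 1    1    0    1           1             1            0                    1                    1                1                  0              1                   0             0
 1    1    1    0           1             1            1                    1                    1                1                  1              0                   0             0
 1    1    1    1           1             1            0                    1                    1                1                  1              0                   1             0
The formula is true on 2 of the 16 rows.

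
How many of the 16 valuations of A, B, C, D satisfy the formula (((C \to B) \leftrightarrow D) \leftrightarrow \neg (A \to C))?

8

A  B  C  D  |  φ
1  1  1  1  |  0
1  1  1  0  |  1
1  1  0  1  |  1
1  1  0  0  |  0
1  0  1  1  |  1
1  0  1  0  |  0
1  0  0  1  |  1
1  0  0  0  |  0
0  1  1  1  |  0
0  1  1  0  |  1
0  1  0  1  |  0
0  1  0  0  |  1
0  0  1  1  |  1
0  0  1  0  |  0
0  0  0  1  |  0
0  0  0  0  |  1
The formula is true on 8 of the 16 rows.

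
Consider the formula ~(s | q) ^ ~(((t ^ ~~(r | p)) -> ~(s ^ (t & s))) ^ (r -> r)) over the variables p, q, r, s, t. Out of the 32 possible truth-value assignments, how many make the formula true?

18

p | q | r | s | t | φ
- | - | - | - | - | -
F | F | F | F | F | F
F | F | F | F | T | F
F | F | F | T | F | T
F | F | F | T | T | T
F | F | T | F | F | F
F | F | T | F | T | F
F | F | T | T | F | F
F | F | T | T | T | T
F | T | F | F | F | T
F | T | F | F | T | T
F | T | F | T | F | T
F | T | F | T | T | T
F | T | T | F | F | T
F | T | T | F | T | T
F | T | T | T | F | F
F | T | T | T | T | T
T | F | F | F | F | F
T | F | F | F | T | F
T | F | F | T | F | F
T | F | F | T | T | T
T | F | T | F | F | F
T | F | T | F | T | F
T | F | T | T | F | F
T | F | T | T | T | T
T | T | F | F | F | T
T | T | F | F | T | T
T | T | F | T | F | F
T | T | F | T | T | T
T | T | T | F | F | T
T | T | T | F | T | T
T | T | T | T | F | F
T | T | T | T | T | T
The formula is true on 18 of the 32 rows.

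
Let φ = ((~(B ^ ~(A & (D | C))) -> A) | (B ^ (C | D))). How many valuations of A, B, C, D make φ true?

A | B | C | D | φ
- | - | - | - | -
F | F | F | F | T
F | F | F | T | T
F | F | T | F | T
F | F | T | T | T
F | T | F | F | T
F | T | F | T | F
F | T | T | F | F
F | T | T | T | F
T | F | F | F | T
T | F | F | T | T
T | F | T | F | T
T | F | T | T | T
T | T | F | F | T
T | T | F | T | T
T | T | T | F | T
T | T | T | T | T
The formula is true on 13 of the 16 rows.

13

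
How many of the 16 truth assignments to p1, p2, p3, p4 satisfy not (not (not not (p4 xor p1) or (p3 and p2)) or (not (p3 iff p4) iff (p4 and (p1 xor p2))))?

5

  p1  |   p2  |   p3  |   p4  |   φ  
----- | ----- | ----- | ----- | -----
 True |  True |  True |  True | False
 True |  True |  True | False |  True
 True |  True | False |  True | False
 True |  True | False | False | False
 True | False |  True |  True | False
 True | False |  True | False |  True
 True | False | False |  True | False
 True | False | False | False | False
False |  True |  True |  True |  True
False |  True |  True | False |  True
False |  True | False |  True | False
False |  True | False | False | False
False | False |  True |  True | False
False | False |  True | False | False
False | False | False |  True |  True
False | False | False | False | False
The formula is true on 5 of the 16 rows.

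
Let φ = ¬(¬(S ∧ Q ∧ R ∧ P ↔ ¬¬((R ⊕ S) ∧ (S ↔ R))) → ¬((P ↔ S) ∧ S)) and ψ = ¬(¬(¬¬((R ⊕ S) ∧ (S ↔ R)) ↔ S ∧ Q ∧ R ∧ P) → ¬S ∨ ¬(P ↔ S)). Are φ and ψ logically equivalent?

equivalent

P | Q | R | S | φ | ψ
- | - | - | - | - | -
F | F | F | F | F | F
F | F | F | T | F | F
F | F | T | F | F | F
F | F | T | T | F | F
F | T | F | F | F | F
F | T | F | T | F | F
F | T | T | F | F | F
F | T | T | T | F | F
T | F | F | F | F | F
T | F | F | T | F | F
T | F | T | F | F | F
T | F | T | T | F | F
T | T | F | F | F | F
T | T | F | T | F | F
T | T | T | F | F | F
T | T | T | T | T | T
The columns for φ and ψ agree on every row, so they are logically equivalent.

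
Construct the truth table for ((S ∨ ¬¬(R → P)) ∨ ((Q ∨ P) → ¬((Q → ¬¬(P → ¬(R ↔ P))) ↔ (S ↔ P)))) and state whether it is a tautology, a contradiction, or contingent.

contingent

P  Q  R  S  |  (R → P)  ¬(R → P)  ¬¬(R → P)  (S ∨ ¬¬(R → P))  (Q ∨ P)  (R ↔ P)  ¬(R ↔ P)  (P → ¬(R ↔ P))  ¬(P → ¬(R ↔ P))  ¬¬(P → ¬(R ↔ P))  (Q → ¬¬(P → ¬(R ↔ P)))  (S ↔ P)  φ
1  1  1  1  |     1        0          1             1            1        1        0            0                1                0                    0                1     1
1  1  1  0  |     1        0          1             1            1        1        0            0                1                0                    0                0     1
1  1  0  1  |     1        0          1             1            1        0        1            1                0                1                    1                1     1
1  1  0  0  |     1        0          1             1            1        0        1            1                0                1                    1                0     1
1  0  1  1  |     1        0          1             1            1        1        0            0                1                0                    1                1     1
1  0  1  0  |     1        0          1             1            1        1        0            0                1                0                    1                0     1
1  0  0  1  |     1        0          1             1            1        0        1            1                0                1                    1                1     1
1  0  0  0  |     1        0          1             1            1        0        1            1                0                1                    1                0     1
0  1  1  1  |     0        1          0             1            1        0        1            1                0                1                    1                0     1
0  1  1  0  |     0        1          0             0            1        0        1            1                0                1                    1                1     0
0  1  0  1  |     1        0          1             1            1        1        0            1                0                1                    1                0     1
0  1  0  0  |     1        0          1             1            1        1        0            1                0                1                    1                1     1
0  0  1  1  |     0        1          0             1            0        0        1            1                0                1                    1                0     1
0  0  1  0  |     0        1          0             0            0        0        1            1                0                1                    1                1     1
0  0  0  1  |     1        0          1             1            0        1        0            1                0                1                    1                0     1
0  0  0  0  |     1        0          1             1            0        1        0            1                0                1                    1                1     1
15 of 16 rows are 1, so the formula is contingent.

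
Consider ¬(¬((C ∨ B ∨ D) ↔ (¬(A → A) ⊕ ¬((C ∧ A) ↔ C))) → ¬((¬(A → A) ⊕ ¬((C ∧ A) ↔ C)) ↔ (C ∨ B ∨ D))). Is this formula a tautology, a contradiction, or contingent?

contradiction

A  B  C  D  |  (C ∨ B ∨ D)  (A → A)  ¬(A → A)  (C ∧ A)  ((C ∧ A) ↔ C)  ¬((C ∧ A) ↔ C)  (¬(A → A) ⊕ ¬((C ∧ A) ↔ C))  φ
0  0  0  0  |       0          1        0         0           1              0                      0               0
0  0  0  1  |       1          1        0         0           1              0                      0               0
0  0  1  0  |       1          1        0         0           0              1                      1               0
0  0  1  1  |       1          1        0         0           0              1                      1               0
0  1  0  0  |       1          1        0         0           1              0                      0               0
0  1  0  1  |       1          1        0         0           1              0                      0               0
0  1  1  0  |       1          1        0         0           0              1                      1               0
0  1  1  1  |       1          1        0         0           0              1                      1               0
1  0  0  0  |       0          1        0         0           1              0                      0               0
1  0  0  1  |       1          1        0         0           1              0                      0               0
1  0  1  0  |       1          1        0         1           1              0                      0               0
1  0  1  1  |       1          1        0         1           1              0                      0               0
1  1  0  0  |       1          1        0         0           1              0                      0               0
1  1  0  1  |       1          1        0         0           1              0                      0               0
1  1  1  0  |       1          1        0         1           1              0                      0               0
1  1  1  1  |       1          1        0         1           1              0                      0               0
Every row is 0, so the formula is a contradiction.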